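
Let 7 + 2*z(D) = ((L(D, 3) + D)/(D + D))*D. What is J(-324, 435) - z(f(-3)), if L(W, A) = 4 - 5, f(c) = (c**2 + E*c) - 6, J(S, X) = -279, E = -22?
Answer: -585/2 ≈ -292.50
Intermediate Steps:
f(c) = -6 + c**2 - 22*c (f(c) = (c**2 - 22*c) - 6 = -6 + c**2 - 22*c)
L(W, A) = -1
z(D) = -15/4 + D/4 (z(D) = -7/2 + (((-1 + D)/(D + D))*D)/2 = -7/2 + (((-1 + D)/((2*D)))*D)/2 = -7/2 + (((-1 + D)*(1/(2*D)))*D)/2 = -7/2 + (((-1 + D)/(2*D))*D)/2 = -7/2 + (-1/2 + D/2)/2 = -7/2 + (-1/4 + D/4) = -15/4 + D/4)
J(-324, 435) - z(f(-3)) = -279 - (-15/4 + (-6 + (-3)**2 - 22*(-3))/4) = -279 - (-15/4 + (-6 + 9 + 66)/4) = -279 - (-15/4 + (1/4)*69) = -279 - (-15/4 + 69/4) = -279 - 1*27/2 = -279 - 27/2 = -585/2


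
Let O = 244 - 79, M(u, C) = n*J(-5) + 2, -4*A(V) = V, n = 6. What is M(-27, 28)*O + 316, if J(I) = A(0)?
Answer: 646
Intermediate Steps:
A(V) = -V/4
J(I) = 0 (J(I) = -1/4*0 = 0)
M(u, C) = 2 (M(u, C) = 6*0 + 2 = 0 + 2 = 2)
O = 165
M(-27, 28)*O + 316 = 2*165 + 316 = 330 + 316 = 646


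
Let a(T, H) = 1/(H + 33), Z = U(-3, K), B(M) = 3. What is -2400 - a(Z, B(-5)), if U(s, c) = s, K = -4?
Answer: -86401/36 ≈ -2400.0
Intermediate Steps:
Z = -3
a(T, H) = 1/(33 + H)
-2400 - a(Z, B(-5)) = -2400 - 1/(33 + 3) = -2400 - 1/36 = -86401/36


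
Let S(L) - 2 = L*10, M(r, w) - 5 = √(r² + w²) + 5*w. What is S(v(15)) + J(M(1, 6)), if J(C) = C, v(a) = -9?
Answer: -53 + √37 ≈ -46.917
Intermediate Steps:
M(r, w) = 5 + √(r² + w²) + 5*w (M(r, w) = 5 + (√(r² + w²) + 5*w) = 5 + √(r² + w²) + 5*w)
S(L) = 2 + 10*L (S(L) = 2 + L*10 = 2 + 10*L)
S(v(15)) + J(M(1, 6)) = (2 + 10*(-9)) + (5 + √(1² + 6²) + 5*6) = (2 - 90) + (5 + √(1 + 36) + 30) = -88 + (5 + √37 + 30) = -88 + (35 + √37) = -53 + √37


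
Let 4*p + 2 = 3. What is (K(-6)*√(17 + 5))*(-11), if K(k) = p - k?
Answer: -275*√22/4 ≈ -322.47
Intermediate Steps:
p = ¼ (p = -½ + (¼)*3 = -½ + ¾ = ¼ ≈ 0.25000)
K(k) = ¼ - k
(K(-6)*√(17 + 5))*(-11) = ((¼ - 1*(-6))*√(17 + 5))*(-11) = ((¼ + 6)*√22)*(-11) = (25*√22/4)*(-11) = -275*√22/4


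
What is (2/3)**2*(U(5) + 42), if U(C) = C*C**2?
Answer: 668/9 ≈ 74.222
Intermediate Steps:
U(C) = C**3
(2/3)**2*(U(5) + 42) = (2/3)**2*(5**3 + 42) = (2*(1/3))**2*(125 + 42) = (2/3)**2*167 = (4/9)*167 = 668/9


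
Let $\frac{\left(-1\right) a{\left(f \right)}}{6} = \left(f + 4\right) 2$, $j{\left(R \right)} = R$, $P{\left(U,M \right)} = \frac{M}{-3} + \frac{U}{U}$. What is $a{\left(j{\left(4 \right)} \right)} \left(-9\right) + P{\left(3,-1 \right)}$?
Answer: $\frac{2596}{3} \approx 865.33$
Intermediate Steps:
$P{\left(U,M \right)} = 1 - \frac{M}{3}$ ($P{\left(U,M \right)} = M \left(- \frac{1}{3}\right) + 1 = - \frac{M}{3} + 1 = 1 - \frac{M}{3}$)
$a{\left(f \right)} = -48 - 12 f$ ($a{\left(f \right)} = - 6 \left(f + 4\right) 2 = - 6 \left(4 + f\right) 2 = - 6 \left(8 + 2 f\right) = -48 - 12 f$)
$a{\left(j{\left(4 \right)} \right)} \left(-9\right) + P{\left(3,-1 \right)} = \left(-48 - 48\right) \left(-9\right) + \left(1 - - \frac{1}{3}\right) = \left(-48 - 48\right) \left(-9\right) + \left(1 + \frac{1}{3}\right) = \left(-96\right) \left(-9\right) + \frac{4}{3} = 864 + \frac{4}{3} = \frac{2596}{3}$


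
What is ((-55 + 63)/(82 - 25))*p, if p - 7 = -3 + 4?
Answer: 64/57 ≈ 1.1228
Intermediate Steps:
p = 8 (p = 7 + (-3 + 4) = 7 + 1 = 8)
((-55 + 63)/(82 - 25))*p = ((-55 + 63)/(82 - 25))*8 = (8/57)*8 = 64/57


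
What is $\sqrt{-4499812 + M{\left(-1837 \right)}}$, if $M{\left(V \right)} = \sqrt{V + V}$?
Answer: $\sqrt{-4499812 + i \sqrt{3674}} \approx 0.01 + 2121.3 i$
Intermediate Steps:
$M{\left(V \right)} = \sqrt{2} \sqrt{V}$ ($M{\left(V \right)} = \sqrt{2 V} = \sqrt{2} \sqrt{V}$)
$\sqrt{-4499812 + M{\left(-1837 \right)}} = \sqrt{-4499812 + \sqrt{2} \sqrt{-1837}} = \sqrt{-4499812 + \sqrt{2} i \sqrt{1837}} = \sqrt{-4499812 + i \sqrt{3674}}$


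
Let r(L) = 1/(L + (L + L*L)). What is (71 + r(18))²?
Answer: 653364721/129600 ≈ 5041.4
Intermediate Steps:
r(L) = 1/(L² + 2*L) (r(L) = 1/(L + (L + L²)) = 1/(L² + 2*L))
(71 + r(18))² = (71 + 1/(18*(2 + 18)))² = (71 + (1/18)/20)² = (71 + (1/18)*(1/20))² = (71 + 1/360)² = (25561/360)² = 653364721/129600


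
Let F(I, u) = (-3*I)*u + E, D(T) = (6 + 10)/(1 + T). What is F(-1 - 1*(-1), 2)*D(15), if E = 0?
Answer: 0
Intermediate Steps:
D(T) = 16/(1 + T)
F(I, u) = -3*I*u (F(I, u) = (-3*I)*u + 0 = -3*I*u + 0 = -3*I*u)
F(-1 - 1*(-1), 2)*D(15) = (-3*(-1 - 1*(-1))*2)*(16/(1 + 15)) = (-3*(-1 + 1)*2)*(16/16) = (-3*0*2)*(16*(1/16)) = 0*1 = 0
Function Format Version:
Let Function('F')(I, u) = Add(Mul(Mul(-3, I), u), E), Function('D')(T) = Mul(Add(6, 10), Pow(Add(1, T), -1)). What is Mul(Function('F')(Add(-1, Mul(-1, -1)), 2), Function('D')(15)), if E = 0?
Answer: 0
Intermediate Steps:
Function('D')(T) = Mul(16, Pow(Add(1, T), -1))
Function('F')(I, u) = Mul(-3, I, u) (Function('F')(I, u) = Add(Mul(Mul(-3, I), u), 0) = Add(Mul(-3, I, u), 0) = Mul(-3, I, u))
Mul(Function('F')(Add(-1, Mul(-1, -1)), 2), Function('D')(15)) = Mul(Mul(-3, Add(-1, Mul(-1, -1)), 2), Mul(16, Pow(Add(1, 15), -1))) = Mul(Mul(-3, Add(-1, 1), 2), Mul(16, Pow(16, -1))) = Mul(Mul(-3, 0, 2), Mul(16, Rational(1, 16))) = Mul(0, 1) = 0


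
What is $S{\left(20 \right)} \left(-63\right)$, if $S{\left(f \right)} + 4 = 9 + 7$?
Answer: $-756$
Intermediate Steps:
$S{\left(f \right)} = 12$ ($S{\left(f \right)} = -4 + \left(9 + 7\right) = -4 + 16 = 12$)
$S{\left(20 \right)} \left(-63\right) = 12 \left(-63\right) = -756$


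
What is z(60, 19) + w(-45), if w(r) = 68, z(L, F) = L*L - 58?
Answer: 3610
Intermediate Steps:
z(L, F) = -58 + L**2 (z(L, F) = L**2 - 58 = -58 + L**2)
z(60, 19) + w(-45) = (-58 + 60**2) + 68 = (-58 + 3600) + 68 = 3542 + 68 = 3610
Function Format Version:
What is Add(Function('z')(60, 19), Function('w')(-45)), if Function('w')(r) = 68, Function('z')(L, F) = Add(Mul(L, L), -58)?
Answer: 3610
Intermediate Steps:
Function('z')(L, F) = Add(-58, Pow(L, 2)) (Function('z')(L, F) = Add(Pow(L, 2), -58) = Add(-58, Pow(L, 2)))
Add(Function('z')(60, 19), Function('w')(-45)) = Add(Add(-58, Pow(60, 2)), 68) = Add(Add(-58, 3600), 68) = Add(3542, 68) = 3610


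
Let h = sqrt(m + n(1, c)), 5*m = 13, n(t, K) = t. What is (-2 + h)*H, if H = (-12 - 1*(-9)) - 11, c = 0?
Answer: 28 - 42*sqrt(10)/5 ≈ 1.4369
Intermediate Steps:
m = 13/5 (m = (1/5)*13 = 13/5 ≈ 2.6000)
h = 3*sqrt(10)/5 (h = sqrt(13/5 + 1) = sqrt(18/5) = 3*sqrt(10)/5 ≈ 1.8974)
H = -14 (H = (-12 + 9) - 11 = -3 - 11 = -14)
(-2 + h)*H = (-2 + 3*sqrt(10)/5)*(-14) = 28 - 42*sqrt(10)/5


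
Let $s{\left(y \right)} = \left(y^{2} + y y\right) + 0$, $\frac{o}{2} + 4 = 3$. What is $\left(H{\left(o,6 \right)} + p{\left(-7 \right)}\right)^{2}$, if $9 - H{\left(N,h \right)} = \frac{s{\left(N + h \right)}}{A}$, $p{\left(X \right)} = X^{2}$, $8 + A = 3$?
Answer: $\frac{103684}{25} \approx 4147.4$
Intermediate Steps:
$A = -5$ ($A = -8 + 3 = -5$)
$o = -2$ ($o = -8 + 2 \cdot 3 = -8 + 6 = -2$)
$s{\left(y \right)} = 2 y^{2}$ ($s{\left(y \right)} = \left(y^{2} + y^{2}\right) + 0 = 2 y^{2} + 0 = 2 y^{2}$)
$H{\left(N,h \right)} = 9 + \frac{2 \left(N + h\right)^{2}}{5}$ ($H{\left(N,h \right)} = 9 - \frac{2 \left(N + h\right)^{2}}{-5} = 9 - 2 \left(N + h\right)^{2} \left(- \frac{1}{5}\right) = 9 - - \frac{2 \left(N + h\right)^{2}}{5} = 9 + \frac{2 \left(N + h\right)^{2}}{5}$)
$\left(H{\left(o,6 \right)} + p{\left(-7 \right)}\right)^{2} = \left(\left(9 + \frac{2 \left(-2 + 6\right)^{2}}{5}\right) + \left(-7\right)^{2}\right)^{2} = \left(\left(9 + \frac{2 \cdot 4^{2}}{5}\right) + 49\right)^{2} = \left(\left(9 + \frac{2}{5} \cdot 16\right) + 49\right)^{2} = \left(\left(9 + \frac{32}{5}\right) + 49\right)^{2} = \left(\frac{77}{5} + 49\right)^{2} = \left(\frac{322}{5}\right)^{2} = \frac{103684}{25}$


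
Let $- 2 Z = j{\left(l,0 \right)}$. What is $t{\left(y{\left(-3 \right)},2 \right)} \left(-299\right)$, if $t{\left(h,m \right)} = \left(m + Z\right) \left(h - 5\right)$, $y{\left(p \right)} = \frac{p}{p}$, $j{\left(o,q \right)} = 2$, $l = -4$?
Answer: $1196$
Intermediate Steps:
$Z = -1$ ($Z = \left(- \frac{1}{2}\right) 2 = -1$)
$y{\left(p \right)} = 1$
$t{\left(h,m \right)} = \left(-1 + m\right) \left(-5 + h\right)$ ($t{\left(h,m \right)} = \left(m - 1\right) \left(h - 5\right) = \left(-1 + m\right) \left(-5 + h\right)$)
$t{\left(y{\left(-3 \right)},2 \right)} \left(-299\right) = \left(5 - 1 - 10 + 1 \cdot 2\right) \left(-299\right) = \left(5 - 1 - 10 + 2\right) \left(-299\right) = \left(-4\right) \left(-299\right) = 1196$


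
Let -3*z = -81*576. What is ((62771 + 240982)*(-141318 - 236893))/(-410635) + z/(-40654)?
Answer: 2335217975925981/8346977645 ≈ 2.7977e+5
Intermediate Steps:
z = 15552 (z = -(-27)*576 = -1/3*(-46656) = 15552)
((62771 + 240982)*(-141318 - 236893))/(-410635) + z/(-40654) = ((62771 + 240982)*(-141318 - 236893))/(-410635) + 15552/(-40654) = (303753*(-378211))*(-1/410635) + 15552*(-1/40654) = -114882725883*(-1/410635) - 7776/20327 = 114882725883/410635 - 7776/20327 = 2335217975925981/8346977645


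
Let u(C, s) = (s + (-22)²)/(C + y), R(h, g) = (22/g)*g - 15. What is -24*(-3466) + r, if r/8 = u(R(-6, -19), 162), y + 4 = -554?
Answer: 2412064/29 ≈ 83175.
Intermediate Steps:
y = -558 (y = -4 - 554 = -558)
R(h, g) = 7 (R(h, g) = 22 - 15 = 7)
u(C, s) = (484 + s)/(-558 + C) (u(C, s) = (s + (-22)²)/(C - 558) = (s + 484)/(-558 + C) = (484 + s)/(-558 + C))
r = -272/29 (r = 8*((484 + 162)/(-558 + 7)) = 8*(646/(-551)) = 8*(-1/551*646) = 8*(-34/29) = -272/29 ≈ -9.3793)
-24*(-3466) + r = -24*(-3466) - 272/29 = 83184 - 272/29 = 2412064/29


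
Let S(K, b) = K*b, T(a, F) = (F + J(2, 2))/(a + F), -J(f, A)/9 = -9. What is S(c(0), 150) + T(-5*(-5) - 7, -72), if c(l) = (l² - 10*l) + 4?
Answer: 3599/6 ≈ 599.83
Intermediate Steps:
J(f, A) = 81 (J(f, A) = -9*(-9) = 81)
c(l) = 4 + l² - 10*l
T(a, F) = (81 + F)/(F + a) (T(a, F) = (F + 81)/(a + F) = (81 + F)/(F + a))
S(c(0), 150) + T(-5*(-5) - 7, -72) = (4 + 0² - 10*0)*150 + (81 - 72)/(-72 + (-5*(-5) - 7)) = (4 + 0 + 0)*150 + 9/(-72 + (25 - 7)) = 4*150 + 9/(-72 + 18) = 600 + 9/(-54) = 600 - 1/54*9 = 600 - ⅙ = 3599/6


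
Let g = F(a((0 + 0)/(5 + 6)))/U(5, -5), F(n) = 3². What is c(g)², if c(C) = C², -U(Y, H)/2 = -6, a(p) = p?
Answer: 81/256 ≈ 0.31641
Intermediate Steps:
U(Y, H) = 12 (U(Y, H) = -2*(-6) = 12)
F(n) = 9
g = ¾ (g = 9/12 = 9*(1/12) = ¾ ≈ 0.75000)
c(g)² = ((¾)²)² = (9/16)² = 81/256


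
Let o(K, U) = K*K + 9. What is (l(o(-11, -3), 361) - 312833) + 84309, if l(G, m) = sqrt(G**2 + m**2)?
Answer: -228524 + sqrt(147221) ≈ -2.2814e+5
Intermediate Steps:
o(K, U) = 9 + K**2 (o(K, U) = K**2 + 9 = 9 + K**2)
(l(o(-11, -3), 361) - 312833) + 84309 = (sqrt((9 + (-11)**2)**2 + 361**2) - 312833) + 84309 = (sqrt((9 + 121)**2 + 130321) - 312833) + 84309 = (sqrt(130**2 + 130321) - 312833) + 84309 = (sqrt(16900 + 130321) - 312833) + 84309 = (sqrt(147221) - 312833) + 84309 = (-312833 + sqrt(147221)) + 84309 = -228524 + sqrt(147221)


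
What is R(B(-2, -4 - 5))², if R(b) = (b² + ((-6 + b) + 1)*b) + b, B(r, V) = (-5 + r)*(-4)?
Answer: 2119936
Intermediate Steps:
B(r, V) = 20 - 4*r
R(b) = b + b² + b*(-5 + b) (R(b) = (b² + (-5 + b)*b) + b = (b² + b*(-5 + b)) + b = b + b² + b*(-5 + b))
R(B(-2, -4 - 5))² = (2*(20 - 4*(-2))*(-2 + (20 - 4*(-2))))² = (2*(20 + 8)*(-2 + (20 + 8)))² = (2*28*(-2 + 28))² = (2*28*26)² = 1456² = 2119936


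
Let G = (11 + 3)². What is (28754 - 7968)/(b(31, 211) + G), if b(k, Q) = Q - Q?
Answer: 10393/98 ≈ 106.05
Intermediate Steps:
G = 196 (G = 14² = 196)
b(k, Q) = 0
(28754 - 7968)/(b(31, 211) + G) = (28754 - 7968)/(0 + 196) = 20786/196 = 20786*(1/196) = 10393/98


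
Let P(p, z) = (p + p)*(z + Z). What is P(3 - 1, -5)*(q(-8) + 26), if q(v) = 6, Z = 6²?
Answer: 3968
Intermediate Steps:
Z = 36
P(p, z) = 2*p*(36 + z) (P(p, z) = (p + p)*(z + 36) = (2*p)*(36 + z) = 2*p*(36 + z))
P(3 - 1, -5)*(q(-8) + 26) = (2*(3 - 1)*(36 - 5))*(6 + 26) = (2*2*31)*32 = 124*32 = 3968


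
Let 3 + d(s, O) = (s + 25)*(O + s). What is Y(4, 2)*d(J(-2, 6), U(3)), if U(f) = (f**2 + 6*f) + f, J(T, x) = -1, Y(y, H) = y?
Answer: 2772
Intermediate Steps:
U(f) = f**2 + 7*f
d(s, O) = -3 + (25 + s)*(O + s) (d(s, O) = -3 + (s + 25)*(O + s) = -3 + (25 + s)*(O + s))
Y(4, 2)*d(J(-2, 6), U(3)) = 4*(-3 + (-1)**2 + 25*(3*(7 + 3)) + 25*(-1) + (3*(7 + 3))*(-1)) = 4*(-3 + 1 + 25*(3*10) - 25 + (3*10)*(-1)) = 4*(-3 + 1 + 25*30 - 25 + 30*(-1)) = 4*(-3 + 1 + 750 - 25 - 30) = 4*693 = 2772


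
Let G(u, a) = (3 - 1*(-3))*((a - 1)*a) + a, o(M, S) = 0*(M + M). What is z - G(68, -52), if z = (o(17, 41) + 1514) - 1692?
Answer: -16662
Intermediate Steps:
o(M, S) = 0 (o(M, S) = 0*(2*M) = 0)
G(u, a) = a + 6*a*(-1 + a) (G(u, a) = (3 + 3)*((-1 + a)*a) + a = 6*(a*(-1 + a)) + a = 6*a*(-1 + a) + a = a + 6*a*(-1 + a))
z = -178 (z = (0 + 1514) - 1692 = 1514 - 1692 = -178)
z - G(68, -52) = -178 - (-52)*(-5 + 6*(-52)) = -178 - (-52)*(-5 - 312) = -178 - (-52)*(-317) = -178 - 1*16484 = -178 - 16484 = -16662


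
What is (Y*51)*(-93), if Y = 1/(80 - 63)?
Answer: -279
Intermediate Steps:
Y = 1/17 ≈ 0.058824
(Y*51)*(-93) = ((1/17)*51)*(-93) = 3*(-93) = -279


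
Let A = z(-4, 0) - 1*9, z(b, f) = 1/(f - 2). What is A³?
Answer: -6859/8 ≈ -857.38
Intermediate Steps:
z(b, f) = 1/(-2 + f)
A = -19/2 (A = 1/(-2 + 0) - 1*9 = 1/(-2) - 9 = -½ - 9 = -19/2 ≈ -9.5000)
A³ = (-19/2)³ = -6859/8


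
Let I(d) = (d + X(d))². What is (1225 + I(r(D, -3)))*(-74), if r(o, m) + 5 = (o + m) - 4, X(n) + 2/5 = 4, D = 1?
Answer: -2367556/25 ≈ -94702.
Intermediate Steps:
X(n) = 18/5 (X(n) = -⅖ + 4 = 18/5)
r(o, m) = -9 + m + o (r(o, m) = -5 + ((o + m) - 4) = -5 + ((m + o) - 4) = -5 + (-4 + m + o) = -9 + m + o)
I(d) = (18/5 + d)² (I(d) = (d + 18/5)² = (18/5 + d)²)
(1225 + I(r(D, -3)))*(-74) = (1225 + (18 + 5*(-9 - 3 + 1))²/25)*(-74) = (1225 + (18 + 5*(-11))²/25)*(-74) = (1225 + (18 - 55)²/25)*(-74) = (1225 + (1/25)*(-37)²)*(-74) = (1225 + (1/25)*1369)*(-74) = (1225 + 1369/25)*(-74) = (31994/25)*(-74) = -2367556/25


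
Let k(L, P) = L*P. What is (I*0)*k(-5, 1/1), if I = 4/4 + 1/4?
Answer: 0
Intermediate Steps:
I = 5/4 (I = 4*(¼) + 1*(¼) = 1 + ¼ = 5/4 ≈ 1.2500)
(I*0)*k(-5, 1/1) = ((5/4)*0)*(-5/1) = 0*(-5*1) = 0*(-5) = 0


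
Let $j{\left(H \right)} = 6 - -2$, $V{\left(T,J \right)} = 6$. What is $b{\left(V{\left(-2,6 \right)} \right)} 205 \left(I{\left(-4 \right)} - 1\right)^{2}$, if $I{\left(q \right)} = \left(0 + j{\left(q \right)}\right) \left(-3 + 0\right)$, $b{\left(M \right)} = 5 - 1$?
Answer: $512500$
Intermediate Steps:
$b{\left(M \right)} = 4$ ($b{\left(M \right)} = 5 - 1 = 4$)
$j{\left(H \right)} = 8$ ($j{\left(H \right)} = 6 + 2 = 8$)
$I{\left(q \right)} = -24$ ($I{\left(q \right)} = \left(0 + 8\right) \left(-3 + 0\right) = 8 \left(-3\right) = -24$)
$b{\left(V{\left(-2,6 \right)} \right)} 205 \left(I{\left(-4 \right)} - 1\right)^{2} = 4 \cdot 205 \left(-24 - 1\right)^{2} = 820 \left(-25\right)^{2} = 820 \cdot 625 = 512500$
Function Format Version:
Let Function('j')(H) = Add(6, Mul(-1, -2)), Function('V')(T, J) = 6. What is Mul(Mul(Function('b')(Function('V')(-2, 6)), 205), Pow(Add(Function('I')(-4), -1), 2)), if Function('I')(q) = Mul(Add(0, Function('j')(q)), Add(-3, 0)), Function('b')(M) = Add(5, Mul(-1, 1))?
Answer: 512500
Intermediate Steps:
Function('b')(M) = 4 (Function('b')(M) = Add(5, -1) = 4)
Function('j')(H) = 8 (Function('j')(H) = Add(6, 2) = 8)
Function('I')(q) = -24 (Function('I')(q) = Mul(Add(0, 8), Add(-3, 0)) = Mul(8, -3) = -24)
Mul(Mul(Function('b')(Function('V')(-2, 6)), 205), Pow(Add(Function('I')(-4), -1), 2)) = Mul(Mul(4, 205), Pow(Add(-24, -1), 2)) = Mul(820, Pow(-25, 2)) = Mul(820, 625) = 512500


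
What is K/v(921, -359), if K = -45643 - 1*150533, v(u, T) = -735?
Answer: 65392/245 ≈ 266.91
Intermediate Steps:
K = -196176 (K = -45643 - 150533 = -196176)
K/v(921, -359) = -196176/(-735) = -196176*(-1/735) = 65392/245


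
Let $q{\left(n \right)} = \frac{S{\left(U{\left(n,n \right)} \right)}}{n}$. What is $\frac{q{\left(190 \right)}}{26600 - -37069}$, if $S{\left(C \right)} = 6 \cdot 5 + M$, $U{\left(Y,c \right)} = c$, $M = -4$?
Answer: $\frac{13}{6048555} \approx 2.1493 \cdot 10^{-6}$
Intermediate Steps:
$S{\left(C \right)} = 26$ ($S{\left(C \right)} = 6 \cdot 5 - 4 = 30 - 4 = 26$)
$q{\left(n \right)} = \frac{26}{n}$
$\frac{q{\left(190 \right)}}{26600 - -37069} = \frac{26 \cdot \frac{1}{190}}{26600 - -37069} = \frac{26 \cdot \frac{1}{190}}{26600 + 37069} = \frac{13}{95 \cdot 63669} = \frac{13}{95} \cdot \frac{1}{63669} = \frac{13}{6048555}$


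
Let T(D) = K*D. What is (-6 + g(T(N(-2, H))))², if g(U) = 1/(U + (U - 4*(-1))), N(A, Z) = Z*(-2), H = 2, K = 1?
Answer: 625/16 ≈ 39.063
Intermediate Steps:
N(A, Z) = -2*Z
T(D) = D (T(D) = 1*D = D)
g(U) = 1/(4 + 2*U) (g(U) = 1/(U + (U + 4)) = 1/(U + (4 + U)) = 1/(4 + 2*U))
(-6 + g(T(N(-2, H))))² = (-6 + 1/(2*(2 - 2*2)))² = (-6 + 1/(2*(2 - 4)))² = (-6 + (½)/(-2))² = (-6 + (½)*(-½))² = (-6 - ¼)² = (-25/4)² = 625/16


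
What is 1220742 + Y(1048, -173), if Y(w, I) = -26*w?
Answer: 1193494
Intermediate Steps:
1220742 + Y(1048, -173) = 1220742 - 26*1048 = 1220742 - 27248 = 1193494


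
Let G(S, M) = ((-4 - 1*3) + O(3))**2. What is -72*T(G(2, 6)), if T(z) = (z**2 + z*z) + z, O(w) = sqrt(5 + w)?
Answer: -697752 + 461664*sqrt(2) ≈ -44861.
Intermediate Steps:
G(S, M) = (-7 + 2*sqrt(2))**2 (G(S, M) = ((-4 - 1*3) + sqrt(5 + 3))**2 = ((-4 - 3) + sqrt(8))**2 = (-7 + 2*sqrt(2))**2)
T(z) = z + 2*z**2 (T(z) = (z**2 + z**2) + z = 2*z**2 + z = z + 2*z**2)
-72*T(G(2, 6)) = -72*(57 - 28*sqrt(2))*(1 + 2*(57 - 28*sqrt(2))) = -72*(57 - 28*sqrt(2))*(1 + (114 - 56*sqrt(2))) = -72*(57 - 28*sqrt(2))*(115 - 56*sqrt(2))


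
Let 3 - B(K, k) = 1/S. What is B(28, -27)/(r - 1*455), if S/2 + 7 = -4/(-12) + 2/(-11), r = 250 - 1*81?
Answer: -1389/129272 ≈ -0.010745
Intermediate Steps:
r = 169 (r = 250 - 81 = 169)
S = -452/33 (S = -14 + 2*(-4/(-12) + 2/(-11)) = -14 + 2*(-4*(-1/12) + 2*(-1/11)) = -14 + 2*(⅓ - 2/11) = -14 + 2*(5/33) = -14 + 10/33 = -452/33 ≈ -13.697)
B(K, k) = 1389/452 (B(K, k) = 3 - 1/(-452/33) = 3 - 1*(-33/452) = 3 + 33/452 = 1389/452)
B(28, -27)/(r - 1*455) = 1389/(452*(169 - 1*455)) = 1389/(452*(169 - 455)) = (1389/452)/(-286) = (1389/452)*(-1/286) = -1389/129272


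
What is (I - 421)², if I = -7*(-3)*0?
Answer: 177241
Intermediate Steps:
I = 0 (I = 21*0 = 0)
(I - 421)² = (0 - 421)² = (-421)² = 177241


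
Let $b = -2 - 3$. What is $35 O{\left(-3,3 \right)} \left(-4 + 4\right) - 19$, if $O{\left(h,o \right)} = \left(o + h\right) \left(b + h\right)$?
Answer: $-19$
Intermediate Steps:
$b = -5$ ($b = -2 - 3 = -5$)
$O{\left(h,o \right)} = \left(-5 + h\right) \left(h + o\right)$ ($O{\left(h,o \right)} = \left(o + h\right) \left(-5 + h\right) = \left(h + o\right) \left(-5 + h\right) = \left(-5 + h\right) \left(h + o\right)$)
$35 O{\left(-3,3 \right)} \left(-4 + 4\right) - 19 = 35 \left(\left(-3\right)^{2} - -15 - 15 - 9\right) \left(-4 + 4\right) - 19 = 35 \left(9 + 15 - 15 - 9\right) 0 - 19 = 35 \cdot 0 \cdot 0 - 19 = 35 \cdot 0 - 19 = 0 - 19 = -19$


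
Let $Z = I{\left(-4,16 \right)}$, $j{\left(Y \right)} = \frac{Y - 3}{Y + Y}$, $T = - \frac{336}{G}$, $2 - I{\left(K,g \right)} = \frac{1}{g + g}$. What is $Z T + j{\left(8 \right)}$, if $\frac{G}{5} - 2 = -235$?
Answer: $\frac{16409}{18640} \approx 0.88031$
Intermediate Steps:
$G = -1165$ ($G = 10 + 5 \left(-235\right) = 10 - 1175 = -1165$)
$I{\left(K,g \right)} = 2 - \frac{1}{2 g}$ ($I{\left(K,g \right)} = 2 - \frac{1}{g + g} = 2 - \frac{1}{2 g}$)
$T = \frac{336}{1165}$ ($T = - \frac{336}{-1165} = \left(-336\right) \left(- \frac{1}{1165}\right) = \frac{336}{1165} \approx 0.28841$)
$j{\left(Y \right)} = \frac{-3 + Y}{2 Y}$
$Z = \frac{63}{32}$ ($Z = 2 - \frac{1}{2 \cdot 16} = 2 - \frac{1}{32} = \frac{63}{32} \approx 1.9688$)
$Z T + j{\left(8 \right)} = \frac{63}{32} \cdot \frac{336}{1165} + \frac{-3 + 8}{2 \cdot 8} = \frac{1323}{2330} + \frac{1}{2} \cdot \frac{1}{8} \cdot 5 = \frac{1323}{2330} + \frac{5}{16} = \frac{16409}{18640}$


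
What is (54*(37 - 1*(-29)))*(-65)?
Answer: -231660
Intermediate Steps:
(54*(37 - 1*(-29)))*(-65) = (54*(37 + 29))*(-65) = (54*66)*(-65) = 3564*(-65) = -231660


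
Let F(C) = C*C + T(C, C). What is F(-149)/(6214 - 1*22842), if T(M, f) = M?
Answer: -5513/4157 ≈ -1.3262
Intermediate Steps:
F(C) = C + C**2 (F(C) = C*C + C = C**2 + C = C + C**2)
F(-149)/(6214 - 1*22842) = (-149*(1 - 149))/(6214 - 1*22842) = (-149*(-148))/(6214 - 22842) = 22052/(-16628) = 22052*(-1/16628) = -5513/4157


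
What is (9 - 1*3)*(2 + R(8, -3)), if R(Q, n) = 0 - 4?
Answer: -12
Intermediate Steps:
R(Q, n) = -4
(9 - 1*3)*(2 + R(8, -3)) = (9 - 1*3)*(2 - 4) = (9 - 3)*(-2) = 6*(-2) = -12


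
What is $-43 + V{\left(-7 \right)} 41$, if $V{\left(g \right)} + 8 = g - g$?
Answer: $-371$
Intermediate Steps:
$V{\left(g \right)} = -8$ ($V{\left(g \right)} = -8 + \left(g - g\right) = -8 + 0 = -8$)
$-43 + V{\left(-7 \right)} 41 = -43 - 328 = -371$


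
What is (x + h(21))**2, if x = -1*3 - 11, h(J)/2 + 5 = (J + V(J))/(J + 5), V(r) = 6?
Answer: 81225/169 ≈ 480.62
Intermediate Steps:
h(J) = -10 + 2*(6 + J)/(5 + J) (h(J) = -10 + 2*((J + 6)/(J + 5)) = -10 + 2*((6 + J)/(5 + J)) = -10 + 2*(6 + J)/(5 + J))
x = -14 (x = -3 - 11 = -14)
(x + h(21))**2 = (-14 + 2*(-19 - 4*21)/(5 + 21))**2 = (-14 + 2*(-19 - 84)/26)**2 = (-14 + 2*(1/26)*(-103))**2 = (-14 - 103/13)**2 = (-285/13)**2 = 81225/169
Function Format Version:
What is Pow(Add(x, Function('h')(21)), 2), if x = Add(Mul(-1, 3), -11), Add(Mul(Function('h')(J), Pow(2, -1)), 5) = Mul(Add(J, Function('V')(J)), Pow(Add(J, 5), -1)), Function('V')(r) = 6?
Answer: Rational(81225, 169) ≈ 480.62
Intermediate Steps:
Function('h')(J) = Add(-10, Mul(2, Pow(Add(5, J), -1), Add(6, J))) (Function('h')(J) = Add(-10, Mul(2, Mul(Add(J, 6), Pow(Add(J, 5), -1)))) = Add(-10, Mul(2, Mul(Add(6, J), Pow(Add(5, J), -1)))) = Add(-10, Mul(2, Mul(Pow(Add(5, J), -1), Add(6, J)))) = Add(-10, Mul(2, Pow(Add(5, J), -1), Add(6, J))))
x = -14 (x = Add(-3, -11) = -14)
Pow(Add(x, Function('h')(21)), 2) = Pow(Add(-14, Mul(2, Pow(Add(5, 21), -1), Add(-19, Mul(-4, 21)))), 2) = Pow(Add(-14, Mul(2, Pow(26, -1), Add(-19, -84))), 2) = Pow(Add(-14, Mul(2, Rational(1, 26), -103)), 2) = Pow(Add(-14, Rational(-103, 13)), 2) = Pow(Rational(-285, 13), 2) = Rational(81225, 169)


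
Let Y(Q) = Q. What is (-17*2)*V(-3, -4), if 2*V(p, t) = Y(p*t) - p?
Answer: -255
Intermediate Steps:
V(p, t) = -p/2 + p*t/2 (V(p, t) = (p*t - p)/2 = (-p + p*t)/2 = -p/2 + p*t/2)
(-17*2)*V(-3, -4) = (-17*2)*((1/2)*(-3)*(-1 - 4)) = -17*(-3)*(-5) = -34*15/2 = -255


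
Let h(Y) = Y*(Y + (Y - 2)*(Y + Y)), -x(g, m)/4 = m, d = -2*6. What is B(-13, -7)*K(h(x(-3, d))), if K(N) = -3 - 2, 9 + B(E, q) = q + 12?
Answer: 20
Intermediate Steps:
d = -12
x(g, m) = -4*m
B(E, q) = 3 + q (B(E, q) = -9 + (q + 12) = -9 + (12 + q) = 3 + q)
h(Y) = Y*(Y + 2*Y*(-2 + Y)) (h(Y) = Y*(Y + (-2 + Y)*(2*Y)) = Y*(Y + 2*Y*(-2 + Y)))
K(N) = -5
B(-13, -7)*K(h(x(-3, d))) = (3 - 7)*(-5) = -4*(-5) = 20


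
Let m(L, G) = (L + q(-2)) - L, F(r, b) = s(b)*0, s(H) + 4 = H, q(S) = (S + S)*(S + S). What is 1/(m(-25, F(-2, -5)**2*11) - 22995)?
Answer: -1/22979 ≈ -4.3518e-5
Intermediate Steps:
q(S) = 4*S**2 (q(S) = (2*S)*(2*S) = 4*S**2)
s(H) = -4 + H
F(r, b) = 0 (F(r, b) = (-4 + b)*0 = 0)
m(L, G) = 16 (m(L, G) = (L + 4*(-2)**2) - L = (L + 4*4) - L = (L + 16) - L = (16 + L) - L = 16)
1/(m(-25, F(-2, -5)**2*11) - 22995) = 1/(16 - 22995) = 1/(-22979) = -1/22979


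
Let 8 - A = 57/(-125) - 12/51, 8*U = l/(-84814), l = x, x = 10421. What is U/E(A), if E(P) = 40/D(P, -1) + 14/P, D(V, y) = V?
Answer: -11321497/4579956000 ≈ -0.0024720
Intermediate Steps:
l = 10421
U = -10421/678512 (U = (10421/(-84814))/8 = (10421*(-1/84814))/8 = (⅛)*(-10421/84814) = -10421/678512 ≈ -0.015359)
A = 18469/2125 (A = 8 - (57/(-125) - 12/51) = 8 - (57*(-1/125) - 12*1/51) = 8 - (-57/125 - 4/17) = 8 - 1*(-1469/2125) = 8 + 1469/2125 = 18469/2125 ≈ 8.6913)
E(P) = 54/P (E(P) = 40/P + 14/P = 54/P)
U/E(A) = -10421/(678512*(54/(18469/2125))) = -10421/(678512*(54*(2125/18469))) = -10421/(678512*114750/18469) = -10421/678512*18469/114750 = -11321497/4579956000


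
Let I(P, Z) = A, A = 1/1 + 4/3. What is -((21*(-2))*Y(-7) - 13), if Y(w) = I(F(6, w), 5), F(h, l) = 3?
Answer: 111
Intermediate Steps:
A = 7/3 (A = 1*1 + 4*(1/3) = 1 + 4/3 = 7/3 ≈ 2.3333)
I(P, Z) = 7/3
Y(w) = 7/3
-((21*(-2))*Y(-7) - 13) = -((21*(-2))*(7/3) - 13) = -(-42*7/3 - 13) = -(-98 - 13) = -1*(-111) = 111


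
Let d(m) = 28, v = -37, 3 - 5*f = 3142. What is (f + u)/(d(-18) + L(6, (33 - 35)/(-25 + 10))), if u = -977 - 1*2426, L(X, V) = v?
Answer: 6718/15 ≈ 447.87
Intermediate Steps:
f = -3139/5 (f = ⅗ - ⅕*3142 = ⅗ - 3142/5 = -3139/5 ≈ -627.80)
L(X, V) = -37
u = -3403 (u = -977 - 2426 = -3403)
(f + u)/(d(-18) + L(6, (33 - 35)/(-25 + 10))) = (-3139/5 - 3403)/(28 - 37) = -20154/5/(-9) = -20154/5*(-⅑) = 6718/15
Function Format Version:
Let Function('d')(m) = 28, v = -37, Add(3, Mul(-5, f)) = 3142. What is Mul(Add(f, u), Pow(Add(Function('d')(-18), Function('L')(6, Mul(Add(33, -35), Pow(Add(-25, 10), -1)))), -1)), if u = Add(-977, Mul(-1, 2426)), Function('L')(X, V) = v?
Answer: Rational(6718, 15) ≈ 447.87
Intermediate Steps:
f = Rational(-3139, 5) (f = Add(Rational(3, 5), Mul(Rational(-1, 5), 3142)) = Add(Rational(3, 5), Rational(-3142, 5)) = Rational(-3139, 5) ≈ -627.80)
Function('L')(X, V) = -37
u = -3403 (u = Add(-977, -2426) = -3403)
Mul(Add(f, u), Pow(Add(Function('d')(-18), Function('L')(6, Mul(Add(33, -35), Pow(Add(-25, 10), -1)))), -1)) = Mul(Add(Rational(-3139, 5), -3403), Pow(Add(28, -37), -1)) = Mul(Rational(-20154, 5), Pow(-9, -1)) = Mul(Rational(-20154, 5), Rational(-1, 9)) = Rational(6718, 15)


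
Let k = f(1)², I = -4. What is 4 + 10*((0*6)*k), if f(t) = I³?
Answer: 4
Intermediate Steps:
f(t) = -64 (f(t) = (-4)³ = -64)
k = 4096 (k = (-64)² = 4096)
4 + 10*((0*6)*k) = 4 + 10*((0*6)*4096) = 4 + 10*(0*4096) = 4 + 10*0 = 4 + 0 = 4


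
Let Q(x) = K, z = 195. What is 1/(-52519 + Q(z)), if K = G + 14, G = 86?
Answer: -1/52419 ≈ -1.9077e-5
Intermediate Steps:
K = 100 (K = 86 + 14 = 100)
Q(x) = 100
1/(-52519 + Q(z)) = 1/(-52519 + 100) = 1/(-52419) = -1/52419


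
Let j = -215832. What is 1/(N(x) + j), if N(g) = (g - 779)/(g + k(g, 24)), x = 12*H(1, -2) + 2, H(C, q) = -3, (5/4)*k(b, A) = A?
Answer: -74/15967503 ≈ -4.6344e-6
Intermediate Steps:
k(b, A) = 4*A/5
x = -34 (x = 12*(-3) + 2 = -36 + 2 = -34)
N(g) = (-779 + g)/(96/5 + g) (N(g) = (g - 779)/(g + (⅘)*24) = (-779 + g)/(g + 96/5) = (-779 + g)/(96/5 + g))
1/(N(x) + j) = 1/(5*(-779 - 34)/(96 + 5*(-34)) - 215832) = 1/(5*(-813)/(96 - 170) - 215832) = 1/(5*(-813)/(-74) - 215832) = 1/(5*(-1/74)*(-813) - 215832) = 1/(4065/74 - 215832) = 1/(-15967503/74) = -74/15967503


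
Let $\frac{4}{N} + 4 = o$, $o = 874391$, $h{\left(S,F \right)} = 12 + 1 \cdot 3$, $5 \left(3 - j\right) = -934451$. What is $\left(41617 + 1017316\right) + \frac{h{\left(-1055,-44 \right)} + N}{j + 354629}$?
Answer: $\frac{2507023728739958426}{2367499859457} \approx 1.0589 \cdot 10^{6}$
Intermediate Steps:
$j = \frac{934466}{5}$ ($j = 3 - - \frac{934451}{5} = 3 + \frac{934451}{5} = \frac{934466}{5} \approx 1.8689 \cdot 10^{5}$)
$h{\left(S,F \right)} = 15$ ($h{\left(S,F \right)} = 12 + 3 = 15$)
$N = \frac{4}{874387}$ ($N = \frac{4}{-4 + 874391} = \frac{4}{874387} \approx 4.5746 \cdot 10^{-6}$)
$\left(41617 + 1017316\right) + \frac{h{\left(-1055,-44 \right)} + N}{j + 354629} = \left(41617 + 1017316\right) + \frac{15 + \frac{4}{874387}}{\frac{934466}{5} + 354629} = 1058933 + \frac{13115809}{874387 \cdot \frac{2707611}{5}} = 1058933 + \frac{13115809}{874387} \cdot \frac{5}{2707611} = 1058933 + \frac{65579045}{2367499859457} = \frac{2507023728739958426}{2367499859457}$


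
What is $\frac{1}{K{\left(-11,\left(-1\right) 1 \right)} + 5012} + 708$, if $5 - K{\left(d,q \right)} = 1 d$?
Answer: $\frac{3559825}{5028} \approx 708.0$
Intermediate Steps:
$K{\left(d,q \right)} = 5 - d$ ($K{\left(d,q \right)} = 5 - 1 d = 5 - d$)
$\frac{1}{K{\left(-11,\left(-1\right) 1 \right)} + 5012} + 708 = \frac{1}{\left(5 - -11\right) + 5012} + 708 = \frac{1}{\left(5 + 11\right) + 5012} + 708 = \frac{1}{16 + 5012} + 708 = \frac{1}{5028} + 708 = \frac{3559825}{5028}$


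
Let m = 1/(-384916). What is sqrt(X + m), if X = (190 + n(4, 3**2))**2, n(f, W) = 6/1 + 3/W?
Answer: sqrt(12849982204782583)/577374 ≈ 196.33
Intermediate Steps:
n(f, W) = 6 + 3/W (n(f, W) = 6*1 + 3/W = 6 + 3/W)
m = -1/384916 ≈ -2.5980e-6
X = 346921/9 (X = (190 + (6 + 3/(3**2)))**2 = (190 + (6 + 3/9))**2 = (190 + (6 + 3*(1/9)))**2 = (190 + (6 + 1/3))**2 = (190 + 19/3)**2 = (589/3)**2 = 346921/9 ≈ 38547.)
sqrt(X + m) = sqrt(346921/9 - 1/384916) = sqrt(133535443627/3464244) = sqrt(12849982204782583)/577374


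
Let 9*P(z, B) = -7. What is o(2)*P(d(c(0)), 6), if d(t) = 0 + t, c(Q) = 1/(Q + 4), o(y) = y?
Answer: -14/9 ≈ -1.5556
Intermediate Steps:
c(Q) = 1/(4 + Q)
d(t) = t
P(z, B) = -7/9 (P(z, B) = (⅑)*(-7) = -7/9)
o(2)*P(d(c(0)), 6) = 2*(-7/9) = -14/9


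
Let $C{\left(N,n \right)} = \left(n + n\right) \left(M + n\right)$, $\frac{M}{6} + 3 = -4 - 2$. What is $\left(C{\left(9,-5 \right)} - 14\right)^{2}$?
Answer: $331776$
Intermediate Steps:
$M = -54$ ($M = -18 + 6 \left(-4 - 2\right) = -18 + 6 \left(-6\right) = -18 - 36 = -54$)
$C{\left(N,n \right)} = 2 n \left(-54 + n\right)$ ($C{\left(N,n \right)} = \left(n + n\right) \left(-54 + n\right) = 2 n \left(-54 + n\right)$)
$\left(C{\left(9,-5 \right)} - 14\right)^{2} = \left(2 \left(-5\right) \left(-54 - 5\right) - 14\right)^{2} = \left(2 \left(-5\right) \left(-59\right) - 14\right)^{2} = \left(590 - 14\right)^{2} = 576^{2} = 331776$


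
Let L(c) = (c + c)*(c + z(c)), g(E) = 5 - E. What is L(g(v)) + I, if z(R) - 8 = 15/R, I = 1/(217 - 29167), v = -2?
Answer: 6947999/28950 ≈ 240.00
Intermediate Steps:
I = -1/28950 (I = 1/(-28950) = -1/28950 ≈ -3.4542e-5)
z(R) = 8 + 15/R
L(c) = 2*c*(8 + c + 15/c) (L(c) = (c + c)*(c + (8 + 15/c)) = (2*c)*(8 + c + 15/c) = 2*c*(8 + c + 15/c))
L(g(v)) + I = (30 + 2*(5 - 1*(-2))² + 16*(5 - 1*(-2))) - 1/28950 = (30 + 2*(5 + 2)² + 16*(5 + 2)) - 1/28950 = (30 + 2*7² + 16*7) - 1/28950 = (30 + 2*49 + 112) - 1/28950 = (30 + 98 + 112) - 1/28950 = 240 - 1/28950 = 6947999/28950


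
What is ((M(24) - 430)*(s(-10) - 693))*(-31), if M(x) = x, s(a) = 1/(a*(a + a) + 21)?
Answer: -1927571072/221 ≈ -8.7220e+6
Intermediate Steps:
s(a) = 1/(21 + 2*a²) (s(a) = 1/(a*(2*a) + 21) = 1/(2*a² + 21) = 1/(21 + 2*a²))
((M(24) - 430)*(s(-10) - 693))*(-31) = ((24 - 430)*(1/(21 + 2*(-10)²) - 693))*(-31) = -406*(1/(21 + 2*100) - 693)*(-31) = -406*(1/(21 + 200) - 693)*(-31) = -406*(1/221 - 693)*(-31) = -406*(-153152/221)*(-31) = (62179712/221)*(-31) = -1927571072/221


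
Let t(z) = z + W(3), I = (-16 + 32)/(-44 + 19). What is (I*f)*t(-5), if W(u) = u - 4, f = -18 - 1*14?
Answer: -3072/25 ≈ -122.88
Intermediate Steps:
I = -16/25 (I = 16/(-25) = 16*(-1/25) = -16/25 ≈ -0.64000)
f = -32 (f = -18 - 14 = -32)
W(u) = -4 + u
t(z) = -1 + z (t(z) = z + (-4 + 3) = z - 1 = -1 + z)
(I*f)*t(-5) = (-16/25*(-32))*(-1 - 5) = (512/25)*(-6) = -3072/25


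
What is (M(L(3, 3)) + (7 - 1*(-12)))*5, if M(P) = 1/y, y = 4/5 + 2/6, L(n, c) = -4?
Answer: 1690/17 ≈ 99.412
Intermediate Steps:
y = 17/15 (y = 4*(⅕) + 2*(⅙) = ⅘ + ⅓ = 17/15 ≈ 1.1333)
M(P) = 15/17 (M(P) = 1/(17/15) = 15/17)
(M(L(3, 3)) + (7 - 1*(-12)))*5 = (15/17 + (7 - 1*(-12)))*5 = (15/17 + (7 + 12))*5 = (15/17 + 19)*5 = (338/17)*5 = 1690/17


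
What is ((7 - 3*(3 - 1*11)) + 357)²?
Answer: 150544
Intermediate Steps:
((7 - 3*(3 - 1*11)) + 357)² = ((7 - 3*(3 - 11)) + 357)² = ((7 - 3*(-8)) + 357)² = ((7 + 24) + 357)² = (31 + 357)² = 388² = 150544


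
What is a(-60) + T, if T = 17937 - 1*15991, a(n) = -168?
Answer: 1778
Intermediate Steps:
T = 1946 (T = 17937 - 15991 = 1946)
a(-60) + T = -168 + 1946 = 1778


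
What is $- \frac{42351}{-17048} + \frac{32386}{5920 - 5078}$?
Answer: $\frac{293888035}{7177208} \approx 40.947$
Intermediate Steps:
$- \frac{42351}{-17048} + \frac{32386}{5920 - 5078} = \left(-42351\right) \left(- \frac{1}{17048}\right) + \frac{32386}{842} = \frac{42351}{17048} + 32386 \cdot \frac{1}{842} = \frac{42351}{17048} + \frac{16193}{421} = \frac{293888035}{7177208}$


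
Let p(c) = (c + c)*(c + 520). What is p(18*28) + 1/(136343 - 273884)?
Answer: 141968719871/137541 ≈ 1.0322e+6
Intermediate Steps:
p(c) = 2*c*(520 + c) (p(c) = (2*c)*(520 + c) = 2*c*(520 + c))
p(18*28) + 1/(136343 - 273884) = 2*(18*28)*(520 + 18*28) + 1/(136343 - 273884) = 2*504*(520 + 504) + 1/(-137541) = 2*504*1024 - 1/137541 = 1032192 - 1/137541 = 141968719871/137541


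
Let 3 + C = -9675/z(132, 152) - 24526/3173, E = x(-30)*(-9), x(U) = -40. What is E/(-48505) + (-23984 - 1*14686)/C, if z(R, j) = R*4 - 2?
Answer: 125220104258124/94306224589 ≈ 1327.8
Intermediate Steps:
z(R, j) = -2 + 4*R (z(R, j) = 4*R - 2 = -2 + 4*R)
E = 360 (E = -40*(-9) = 360)
C = -48606445/1668998 (C = -3 + (-9675/(-2 + 4*132) - 24526/3173) = -3 + (-9675/(-2 + 528) - 24526*1/3173) = -3 + (-9675/526 - 24526/3173) = -3 - 43599451/1668998 = -48606445/1668998 ≈ -29.123)
E/(-48505) + (-23984 - 1*14686)/C = 360/(-48505) + (-23984 - 1*14686)/(-48606445/1668998) = 360*(-1/48505) + (-23984 - 14686)*(-1668998/48606445) = -72/9701 - 38670*(-1668998/48606445) = -72/9701 + 12908030532/9721289 = 125220104258124/94306224589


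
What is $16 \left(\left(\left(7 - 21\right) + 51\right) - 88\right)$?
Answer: $-816$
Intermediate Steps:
$16 \left(\left(\left(7 - 21\right) + 51\right) - 88\right) = 16 \left(\left(-14 + 51\right) - 88\right) = 16 \left(37 - 88\right) = 16 \left(-51\right) = -816$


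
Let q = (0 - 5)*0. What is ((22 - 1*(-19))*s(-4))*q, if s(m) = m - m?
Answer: 0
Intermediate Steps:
s(m) = 0
q = 0 (q = -5*0 = 0)
((22 - 1*(-19))*s(-4))*q = ((22 - 1*(-19))*0)*0 = ((22 + 19)*0)*0 = (41*0)*0 = 0*0 = 0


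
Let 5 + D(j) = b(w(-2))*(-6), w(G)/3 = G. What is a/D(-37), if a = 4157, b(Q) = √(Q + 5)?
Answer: -20785/61 + 24942*I/61 ≈ -340.74 + 408.89*I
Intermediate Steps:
w(G) = 3*G
b(Q) = √(5 + Q)
D(j) = -5 - 6*I (D(j) = -5 + √(5 + 3*(-2))*(-6) = -5 + √(5 - 6)*(-6) = -5 + √(-1)*(-6) = -5 + I*(-6) = -5 - 6*I)
a/D(-37) = 4157/(-5 - 6*I) = 4157*((-5 + 6*I)/61) = 4157*(-5 + 6*I)/61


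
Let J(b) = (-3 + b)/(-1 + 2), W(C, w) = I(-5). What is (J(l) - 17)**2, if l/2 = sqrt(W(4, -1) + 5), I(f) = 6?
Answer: 444 - 80*sqrt(11) ≈ 178.67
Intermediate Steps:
W(C, w) = 6
l = 2*sqrt(11) (l = 2*sqrt(6 + 5) = 2*sqrt(11) ≈ 6.6332)
J(b) = -3 + b (J(b) = (-3 + b)/1 = (-3 + b)*1 = -3 + b)
(J(l) - 17)**2 = ((-3 + 2*sqrt(11)) - 17)**2 = (-20 + 2*sqrt(11))**2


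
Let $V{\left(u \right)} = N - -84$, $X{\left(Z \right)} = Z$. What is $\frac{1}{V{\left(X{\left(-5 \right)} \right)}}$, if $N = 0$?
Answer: $\frac{1}{84} \approx 0.011905$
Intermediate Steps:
$V{\left(u \right)} = 84$ ($V{\left(u \right)} = 0 - -84 = 0 + 84 = 84$)
$\frac{1}{V{\left(X{\left(-5 \right)} \right)}} = \frac{1}{84}$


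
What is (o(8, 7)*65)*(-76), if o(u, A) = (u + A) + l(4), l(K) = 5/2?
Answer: -86450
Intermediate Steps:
l(K) = 5/2 (l(K) = 5*(½) = 5/2)
o(u, A) = 5/2 + A + u (o(u, A) = (u + A) + 5/2 = (A + u) + 5/2 = 5/2 + A + u)
(o(8, 7)*65)*(-76) = ((5/2 + 7 + 8)*65)*(-76) = ((35/2)*65)*(-76) = (2275/2)*(-76) = -86450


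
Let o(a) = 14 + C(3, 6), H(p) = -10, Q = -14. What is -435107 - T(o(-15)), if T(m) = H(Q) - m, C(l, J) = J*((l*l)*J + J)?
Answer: -434723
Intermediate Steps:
C(l, J) = J*(J + J*l**2) (C(l, J) = J*(l**2*J + J) = J*(J*l**2 + J) = J*(J + J*l**2))
o(a) = 374 (o(a) = 14 + 6**2*(1 + 3**2) = 14 + 36*(1 + 9) = 14 + 36*10 = 14 + 360 = 374)
T(m) = -10 - m
-435107 - T(o(-15)) = -435107 - (-10 - 1*374) = -435107 - (-10 - 374) = -435107 - 1*(-384) = -435107 + 384 = -434723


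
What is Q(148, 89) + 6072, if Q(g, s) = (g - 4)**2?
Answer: 26808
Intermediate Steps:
Q(g, s) = (-4 + g)**2
Q(148, 89) + 6072 = (-4 + 148)**2 + 6072 = 144**2 + 6072 = 20736 + 6072 = 26808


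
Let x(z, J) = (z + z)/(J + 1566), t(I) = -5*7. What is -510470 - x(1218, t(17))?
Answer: -781532006/1531 ≈ -5.1047e+5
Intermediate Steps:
t(I) = -35
x(z, J) = 2*z/(1566 + J) (x(z, J) = (2*z)/(1566 + J) = 2*z/(1566 + J))
-510470 - x(1218, t(17)) = -510470 - 2*1218/(1566 - 35) = -510470 - 2*1218/1531 = -510470 - 1*2436/1531 = -510470 - 2436/1531 = -781532006/1531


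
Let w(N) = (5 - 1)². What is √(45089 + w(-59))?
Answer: √45105 ≈ 212.38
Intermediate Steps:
w(N) = 16 (w(N) = 4² = 16)
√(45089 + w(-59)) = √(45089 + 16) = √45105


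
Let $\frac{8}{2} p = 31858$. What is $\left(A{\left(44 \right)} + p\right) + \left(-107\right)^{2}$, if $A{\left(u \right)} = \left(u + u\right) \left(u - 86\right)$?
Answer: $\frac{31435}{2} \approx 15718.0$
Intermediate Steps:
$p = \frac{15929}{2}$ ($p = \frac{1}{4} \cdot 31858 = \frac{15929}{2} \approx 7964.5$)
$A{\left(u \right)} = 2 u \left(-86 + u\right)$
$\left(A{\left(44 \right)} + p\right) + \left(-107\right)^{2} = \left(2 \cdot 44 \left(-86 + 44\right) + \frac{15929}{2}\right) + \left(-107\right)^{2} = \left(2 \cdot 44 \left(-42\right) + \frac{15929}{2}\right) + 11449 = \left(-3696 + \frac{15929}{2}\right) + 11449 = \frac{8537}{2} + 11449 = \frac{31435}{2}$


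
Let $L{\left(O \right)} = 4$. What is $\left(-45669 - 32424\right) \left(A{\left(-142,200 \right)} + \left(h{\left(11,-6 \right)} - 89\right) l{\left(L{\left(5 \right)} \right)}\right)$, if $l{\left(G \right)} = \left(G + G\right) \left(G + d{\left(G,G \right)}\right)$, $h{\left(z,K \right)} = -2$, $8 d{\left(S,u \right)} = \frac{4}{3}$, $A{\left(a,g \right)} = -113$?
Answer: $245706609$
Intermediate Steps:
$d{\left(S,u \right)} = \frac{1}{6}$ ($d{\left(S,u \right)} = \frac{4 \cdot \frac{1}{3}}{8} = \frac{1}{8} \cdot \frac{4}{3} = \frac{1}{6}$)
$l{\left(G \right)} = 2 G \left(\frac{1}{6} + G\right)$ ($l{\left(G \right)} = \left(G + G\right) \left(G + \frac{1}{6}\right) = 2 G \left(\frac{1}{6} + G\right)$)
$\left(-45669 - 32424\right) \left(A{\left(-142,200 \right)} + \left(h{\left(11,-6 \right)} - 89\right) l{\left(L{\left(5 \right)} \right)}\right) = \left(-45669 - 32424\right) \left(-113 + \left(-2 - 89\right) \frac{1}{3} \cdot 4 \left(1 + 6 \cdot 4\right)\right) = - 78093 \left(-113 - 91 \cdot \frac{1}{3} \cdot 4 \left(1 + 24\right)\right) = - 78093 \left(-113 - 91 \cdot \frac{1}{3} \cdot 4 \cdot 25\right) = - 78093 \left(-113 - \frac{9100}{3}\right) = \left(-78093\right) \left(- \frac{9439}{3}\right) = 245706609$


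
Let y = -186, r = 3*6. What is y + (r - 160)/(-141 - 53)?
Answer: -17971/97 ≈ -185.27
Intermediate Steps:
r = 18
y + (r - 160)/(-141 - 53) = -186 + (18 - 160)/(-141 - 53) = -186 - 142/(-194) = -186 - 142*(-1/194) = -186 + 71/97 = -17971/97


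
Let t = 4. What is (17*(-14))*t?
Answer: -952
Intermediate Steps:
(17*(-14))*t = (17*(-14))*4 = -238*4 = -952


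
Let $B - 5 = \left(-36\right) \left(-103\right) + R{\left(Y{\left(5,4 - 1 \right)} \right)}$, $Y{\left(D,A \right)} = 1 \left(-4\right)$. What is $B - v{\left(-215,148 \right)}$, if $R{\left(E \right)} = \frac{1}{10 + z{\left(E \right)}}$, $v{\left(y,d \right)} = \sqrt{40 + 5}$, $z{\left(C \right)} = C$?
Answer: $\frac{22279}{6} - 3 \sqrt{5} \approx 3706.5$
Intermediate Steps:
$Y{\left(D,A \right)} = -4$
$v{\left(y,d \right)} = 3 \sqrt{5}$ ($v{\left(y,d \right)} = \sqrt{45} = 3 \sqrt{5}$)
$R{\left(E \right)} = \frac{1}{10 + E}$
$B = \frac{22279}{6}$ ($B = 5 + \left(\left(-36\right) \left(-103\right) + \frac{1}{10 - 4}\right) = 5 + \left(3708 + \frac{1}{6}\right) = 5 + \frac{22249}{6} = \frac{22279}{6} \approx 3713.2$)
$B - v{\left(-215,148 \right)} = \frac{22279}{6} - 3 \sqrt{5}$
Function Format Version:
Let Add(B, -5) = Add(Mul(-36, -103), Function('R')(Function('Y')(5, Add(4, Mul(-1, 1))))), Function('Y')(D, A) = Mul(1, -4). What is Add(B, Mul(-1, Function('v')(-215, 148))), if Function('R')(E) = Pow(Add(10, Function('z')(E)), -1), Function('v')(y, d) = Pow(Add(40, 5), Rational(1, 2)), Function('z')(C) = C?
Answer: Add(Rational(22279, 6), Mul(-3, Pow(5, Rational(1, 2)))) ≈ 3706.5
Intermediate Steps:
Function('Y')(D, A) = -4
Function('v')(y, d) = Mul(3, Pow(5, Rational(1, 2))) (Function('v')(y, d) = Pow(45, Rational(1, 2)) = Mul(3, Pow(5, Rational(1, 2))))
Function('R')(E) = Pow(Add(10, E), -1)
B = Rational(22279, 6) (B = Add(5, Add(Mul(-36, -103), Pow(Add(10, -4), -1))) = Add(5, Add(3708, Pow(6, -1))) = Add(5, Add(3708, Rational(1, 6))) = Add(5, Rational(22249, 6)) = Rational(22279, 6) ≈ 3713.2)
Add(B, Mul(-1, Function('v')(-215, 148))) = Add(Rational(22279, 6), Mul(-1, Mul(3, Pow(5, Rational(1, 2))))) = Add(Rational(22279, 6), Mul(-3, Pow(5, Rational(1, 2))))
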